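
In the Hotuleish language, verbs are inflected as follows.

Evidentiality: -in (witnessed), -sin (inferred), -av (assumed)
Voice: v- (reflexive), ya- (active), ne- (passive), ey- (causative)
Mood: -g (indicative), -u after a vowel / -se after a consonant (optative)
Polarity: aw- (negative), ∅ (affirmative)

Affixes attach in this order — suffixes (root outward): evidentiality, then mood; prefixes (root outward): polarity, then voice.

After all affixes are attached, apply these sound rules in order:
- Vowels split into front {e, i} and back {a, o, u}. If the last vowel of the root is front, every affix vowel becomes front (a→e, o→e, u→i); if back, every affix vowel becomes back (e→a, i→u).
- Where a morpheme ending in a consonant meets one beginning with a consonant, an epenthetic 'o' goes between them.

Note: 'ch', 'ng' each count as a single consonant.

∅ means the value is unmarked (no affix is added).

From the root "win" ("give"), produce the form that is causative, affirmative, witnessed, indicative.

eyowininog

polarity = affirmative: zero marking, form stays win.
Attach evidentiality witnessed -in → winin.
Attach voice causative ey- → eywinin.
Attach mood indicative -g → eywining.
Vowel harmony: no change.
Apply epenthesis: eywining → eyowininog.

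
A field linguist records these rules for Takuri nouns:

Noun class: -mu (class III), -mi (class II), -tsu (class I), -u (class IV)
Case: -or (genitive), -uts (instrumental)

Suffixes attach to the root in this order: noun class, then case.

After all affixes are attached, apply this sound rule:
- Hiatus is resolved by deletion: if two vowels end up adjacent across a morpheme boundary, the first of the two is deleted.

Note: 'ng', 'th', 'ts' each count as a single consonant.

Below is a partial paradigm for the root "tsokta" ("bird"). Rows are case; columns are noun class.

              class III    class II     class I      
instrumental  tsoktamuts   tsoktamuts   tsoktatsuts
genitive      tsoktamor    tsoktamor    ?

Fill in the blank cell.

Attach noun class class I -tsu → tsoktatsu.
Attach case genitive -or → tsoktatsuor.
Apply vowel deletion: tsoktatsuor → tsoktatsor.

tsoktatsor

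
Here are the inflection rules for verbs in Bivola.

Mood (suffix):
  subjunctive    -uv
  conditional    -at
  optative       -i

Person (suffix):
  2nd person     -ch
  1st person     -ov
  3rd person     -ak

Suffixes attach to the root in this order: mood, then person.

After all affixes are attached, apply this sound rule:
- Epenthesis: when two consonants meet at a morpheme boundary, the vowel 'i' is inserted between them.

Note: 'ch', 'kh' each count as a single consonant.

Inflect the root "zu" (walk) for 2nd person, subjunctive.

Attach mood subjunctive -uv → zuuv.
Attach person 2nd person -ch → zuuvch.
Apply epenthesis: zuuvch → zuuvich.

zuuvich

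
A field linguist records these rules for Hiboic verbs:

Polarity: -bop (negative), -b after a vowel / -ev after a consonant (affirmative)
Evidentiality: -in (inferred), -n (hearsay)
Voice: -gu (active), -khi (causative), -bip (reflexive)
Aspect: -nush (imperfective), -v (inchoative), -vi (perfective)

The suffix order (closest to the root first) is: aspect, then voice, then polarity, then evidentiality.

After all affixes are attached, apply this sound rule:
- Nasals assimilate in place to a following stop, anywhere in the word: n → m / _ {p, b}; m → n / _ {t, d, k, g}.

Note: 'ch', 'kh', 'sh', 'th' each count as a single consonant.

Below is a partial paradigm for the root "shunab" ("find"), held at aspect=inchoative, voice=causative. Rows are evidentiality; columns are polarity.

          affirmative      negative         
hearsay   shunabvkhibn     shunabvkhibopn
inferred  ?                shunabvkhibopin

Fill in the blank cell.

shunabvkhibin

Attach aspect inchoative -v → shunabv.
Attach voice causative -khi → shunabvkhi.
Attach polarity affirmative -b (after vowel 'i') → shunabvkhib.
Attach evidentiality inferred -in → shunabvkhibin.
Nasal assimilation: no change.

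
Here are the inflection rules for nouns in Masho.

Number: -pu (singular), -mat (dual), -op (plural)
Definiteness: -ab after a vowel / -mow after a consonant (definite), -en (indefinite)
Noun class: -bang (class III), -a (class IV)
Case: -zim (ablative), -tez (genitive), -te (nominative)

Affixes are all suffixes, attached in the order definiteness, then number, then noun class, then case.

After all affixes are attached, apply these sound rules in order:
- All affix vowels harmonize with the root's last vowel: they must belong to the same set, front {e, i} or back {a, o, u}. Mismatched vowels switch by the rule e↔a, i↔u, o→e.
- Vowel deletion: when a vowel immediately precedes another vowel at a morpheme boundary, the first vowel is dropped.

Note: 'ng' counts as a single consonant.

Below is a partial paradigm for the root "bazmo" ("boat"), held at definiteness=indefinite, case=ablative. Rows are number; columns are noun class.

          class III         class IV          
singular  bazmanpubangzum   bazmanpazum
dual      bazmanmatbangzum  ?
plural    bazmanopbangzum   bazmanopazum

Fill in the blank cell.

Attach definiteness indefinite -en → bazmoen.
Attach number dual -mat → bazmoenmat.
Attach noun class class IV -a → bazmoenmata.
Attach case ablative -zim → bazmoenmatazim.
Apply vowel harmony: bazmoenmatazim → bazmoanmatazum.
Apply vowel deletion: bazmoanmatazum → bazmanmatazum.

bazmanmatazum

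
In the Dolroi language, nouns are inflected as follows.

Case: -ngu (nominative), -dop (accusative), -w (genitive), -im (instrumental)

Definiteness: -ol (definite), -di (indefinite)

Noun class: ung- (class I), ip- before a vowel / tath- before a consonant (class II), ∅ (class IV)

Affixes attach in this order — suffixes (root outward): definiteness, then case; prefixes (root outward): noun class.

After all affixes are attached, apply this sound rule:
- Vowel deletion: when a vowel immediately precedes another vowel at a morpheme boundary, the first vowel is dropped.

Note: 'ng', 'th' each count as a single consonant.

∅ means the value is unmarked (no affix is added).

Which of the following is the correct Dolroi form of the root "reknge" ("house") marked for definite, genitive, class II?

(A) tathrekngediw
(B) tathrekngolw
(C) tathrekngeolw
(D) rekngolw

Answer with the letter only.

Attach noun class class II tath- (before consonant 'r') → tathreknge.
Attach definiteness definite -ol → tathrekngeol.
Attach case genitive -w → tathrekngeolw.
Apply vowel deletion: tathrekngeolw → tathrekngolw.
So the correct form is tathrekngolw, option (B).
(C) tathrekngeolw is wrong: it fails to apply the sound rule(s).
(D) rekngolw is wrong: it uses class IV instead of class II for noun class.
(A) tathrekngediw is wrong: it uses indefinite instead of definite for definiteness.

B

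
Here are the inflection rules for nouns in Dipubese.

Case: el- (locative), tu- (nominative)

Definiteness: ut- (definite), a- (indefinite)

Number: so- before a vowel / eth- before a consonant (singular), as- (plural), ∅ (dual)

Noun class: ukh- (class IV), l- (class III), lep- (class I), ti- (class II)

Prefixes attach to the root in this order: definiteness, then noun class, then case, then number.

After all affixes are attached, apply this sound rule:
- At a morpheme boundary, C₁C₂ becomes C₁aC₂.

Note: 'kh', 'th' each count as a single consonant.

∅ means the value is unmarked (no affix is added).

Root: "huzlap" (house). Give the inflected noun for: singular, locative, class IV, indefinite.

Attach definiteness indefinite a- → ahuzlap.
Attach noun class class IV ukh- → ukhahuzlap.
Attach case locative el- → elukhahuzlap.
Attach number singular so- (before vowel 'e') → soelukhahuzlap.
Epenthesis: no change.

soelukhahuzlap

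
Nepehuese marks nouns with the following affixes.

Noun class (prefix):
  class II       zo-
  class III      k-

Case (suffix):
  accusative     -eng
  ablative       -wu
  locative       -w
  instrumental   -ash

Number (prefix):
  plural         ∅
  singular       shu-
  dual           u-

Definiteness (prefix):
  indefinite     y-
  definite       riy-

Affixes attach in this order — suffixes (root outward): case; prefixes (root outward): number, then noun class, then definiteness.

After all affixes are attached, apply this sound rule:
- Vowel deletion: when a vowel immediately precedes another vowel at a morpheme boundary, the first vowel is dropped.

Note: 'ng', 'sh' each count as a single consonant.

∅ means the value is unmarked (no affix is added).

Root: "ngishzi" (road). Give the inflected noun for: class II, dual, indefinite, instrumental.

yzungishzash

Attach number dual u- → ungishzi.
Attach noun class class II zo- → zoungishzi.
Attach case instrumental -ash → zoungishziash.
Attach definiteness indefinite y- → yzoungishziash.
Apply vowel deletion: yzoungishziash → yzungishzash.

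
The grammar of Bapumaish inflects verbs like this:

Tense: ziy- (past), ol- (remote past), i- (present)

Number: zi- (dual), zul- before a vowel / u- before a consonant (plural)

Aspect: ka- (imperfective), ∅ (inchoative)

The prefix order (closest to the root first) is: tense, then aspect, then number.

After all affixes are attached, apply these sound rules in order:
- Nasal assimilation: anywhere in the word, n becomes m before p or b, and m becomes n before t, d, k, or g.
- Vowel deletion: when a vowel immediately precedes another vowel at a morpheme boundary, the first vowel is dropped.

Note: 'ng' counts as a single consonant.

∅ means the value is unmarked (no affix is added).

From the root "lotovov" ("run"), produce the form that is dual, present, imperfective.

zikilotovov

Attach tense present i- → ilotovov.
Attach aspect imperfective ka- → kailotovov.
Attach number dual zi- → zikailotovov.
Nasal assimilation: no change.
Apply vowel deletion: zikailotovov → zikilotovov.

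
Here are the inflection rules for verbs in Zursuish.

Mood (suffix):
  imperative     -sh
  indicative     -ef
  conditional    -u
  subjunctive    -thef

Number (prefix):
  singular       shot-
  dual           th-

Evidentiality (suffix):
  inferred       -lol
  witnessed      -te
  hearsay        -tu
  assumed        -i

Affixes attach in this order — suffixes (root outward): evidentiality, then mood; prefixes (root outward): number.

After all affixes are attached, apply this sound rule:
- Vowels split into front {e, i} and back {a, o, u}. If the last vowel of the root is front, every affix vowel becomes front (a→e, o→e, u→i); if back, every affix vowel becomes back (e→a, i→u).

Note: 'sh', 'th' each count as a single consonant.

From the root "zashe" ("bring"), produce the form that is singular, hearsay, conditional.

shetzashetii

Attach number singular shot- → shotzashe.
Attach evidentiality hearsay -tu → shotzashetu.
Attach mood conditional -u → shotzashetuu.
Apply vowel harmony: shotzashetuu → shetzashetii.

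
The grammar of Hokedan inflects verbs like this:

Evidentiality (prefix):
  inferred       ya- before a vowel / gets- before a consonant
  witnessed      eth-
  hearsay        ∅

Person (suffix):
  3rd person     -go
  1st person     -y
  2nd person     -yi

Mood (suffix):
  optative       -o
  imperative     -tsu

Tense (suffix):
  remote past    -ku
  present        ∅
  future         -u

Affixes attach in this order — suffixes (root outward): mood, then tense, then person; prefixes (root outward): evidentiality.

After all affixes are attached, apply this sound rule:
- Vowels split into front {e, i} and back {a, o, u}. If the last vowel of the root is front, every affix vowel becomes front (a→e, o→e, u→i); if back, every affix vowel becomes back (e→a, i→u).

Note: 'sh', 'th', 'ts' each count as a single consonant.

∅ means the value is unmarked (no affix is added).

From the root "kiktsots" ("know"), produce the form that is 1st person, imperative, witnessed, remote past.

Attach mood imperative -tsu → kiktsotstsu.
Attach tense remote past -ku → kiktsotstsuku.
Attach person 1st person -y → kiktsotstsukuy.
Attach evidentiality witnessed eth- → ethkiktsotstsukuy.
Apply vowel harmony: ethkiktsotstsukuy → athkiktsotstsukuy.

athkiktsotstsukuy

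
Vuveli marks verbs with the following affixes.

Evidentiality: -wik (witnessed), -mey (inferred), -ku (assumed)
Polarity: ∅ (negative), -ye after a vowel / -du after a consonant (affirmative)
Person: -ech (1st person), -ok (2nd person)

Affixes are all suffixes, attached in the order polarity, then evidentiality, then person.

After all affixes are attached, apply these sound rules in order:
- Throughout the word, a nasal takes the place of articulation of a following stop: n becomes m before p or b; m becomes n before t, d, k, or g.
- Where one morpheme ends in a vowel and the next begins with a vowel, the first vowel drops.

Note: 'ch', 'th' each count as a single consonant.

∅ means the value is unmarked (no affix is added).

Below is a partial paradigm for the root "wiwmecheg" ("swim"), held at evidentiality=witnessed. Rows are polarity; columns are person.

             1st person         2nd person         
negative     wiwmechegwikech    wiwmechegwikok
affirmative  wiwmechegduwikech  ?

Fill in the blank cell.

Attach polarity affirmative -du (after consonant 'g') → wiwmechegdu.
Attach evidentiality witnessed -wik → wiwmechegduwik.
Attach person 2nd person -ok → wiwmechegduwikok.
Nasal assimilation: no change.
Vowel deletion: no change.

wiwmechegduwikok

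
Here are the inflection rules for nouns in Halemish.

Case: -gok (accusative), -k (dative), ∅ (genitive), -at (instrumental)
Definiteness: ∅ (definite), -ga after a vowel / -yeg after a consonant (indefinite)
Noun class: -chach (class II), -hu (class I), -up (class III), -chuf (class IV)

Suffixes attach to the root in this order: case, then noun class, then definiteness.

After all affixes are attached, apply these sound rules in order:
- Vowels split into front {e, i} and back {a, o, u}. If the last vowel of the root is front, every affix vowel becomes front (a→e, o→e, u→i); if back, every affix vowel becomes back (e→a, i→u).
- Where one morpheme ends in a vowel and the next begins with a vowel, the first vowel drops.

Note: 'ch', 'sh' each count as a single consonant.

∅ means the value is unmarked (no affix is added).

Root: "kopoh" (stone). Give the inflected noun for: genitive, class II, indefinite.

kopohchachyag

case = genitive: zero marking, form stays kopoh.
Attach noun class class II -chach → kopohchach.
Attach definiteness indefinite -yeg (after consonant 'ch') → kopohchachyeg.
Apply vowel harmony: kopohchachyeg → kopohchachyag.
Vowel deletion: no change.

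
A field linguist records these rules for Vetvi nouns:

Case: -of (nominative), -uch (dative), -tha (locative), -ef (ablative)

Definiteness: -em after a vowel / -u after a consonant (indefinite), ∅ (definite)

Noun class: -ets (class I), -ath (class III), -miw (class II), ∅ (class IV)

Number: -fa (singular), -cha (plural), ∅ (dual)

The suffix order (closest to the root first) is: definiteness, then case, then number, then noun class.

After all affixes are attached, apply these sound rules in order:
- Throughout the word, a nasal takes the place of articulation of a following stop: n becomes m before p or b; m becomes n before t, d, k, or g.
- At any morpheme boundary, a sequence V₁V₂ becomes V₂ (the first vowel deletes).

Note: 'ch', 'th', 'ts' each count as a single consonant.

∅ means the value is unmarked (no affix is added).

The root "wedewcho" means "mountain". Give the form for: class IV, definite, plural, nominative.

wedewchofcha

definiteness = definite: zero marking, form stays wedewcho.
Attach case nominative -of → wedewchoof.
Attach number plural -cha → wedewchoofcha.
noun class = class IV: zero marking, form stays wedewchoofcha.
Nasal assimilation: no change.
Apply vowel deletion: wedewchoofcha → wedewchofcha.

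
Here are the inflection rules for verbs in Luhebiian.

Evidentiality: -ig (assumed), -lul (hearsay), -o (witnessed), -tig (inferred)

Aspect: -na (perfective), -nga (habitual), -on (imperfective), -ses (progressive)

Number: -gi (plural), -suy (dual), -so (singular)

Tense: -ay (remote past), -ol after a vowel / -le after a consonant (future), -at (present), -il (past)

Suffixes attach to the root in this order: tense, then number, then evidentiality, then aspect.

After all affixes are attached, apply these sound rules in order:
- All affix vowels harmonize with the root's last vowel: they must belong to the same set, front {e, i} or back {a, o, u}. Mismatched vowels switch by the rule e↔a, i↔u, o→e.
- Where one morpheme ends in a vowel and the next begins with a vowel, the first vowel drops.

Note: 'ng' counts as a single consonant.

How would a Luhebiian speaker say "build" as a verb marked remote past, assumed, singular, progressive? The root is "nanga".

Attach tense remote past -ay → nangaay.
Attach number singular -so → nangaayso.
Attach evidentiality assumed -ig → nangaaysoig.
Attach aspect progressive -ses → nangaaysoigses.
Apply vowel harmony: nangaaysoigses → nangaaysougsas.
Apply vowel deletion: nangaaysougsas → nangaysugsas.

nangaysugsas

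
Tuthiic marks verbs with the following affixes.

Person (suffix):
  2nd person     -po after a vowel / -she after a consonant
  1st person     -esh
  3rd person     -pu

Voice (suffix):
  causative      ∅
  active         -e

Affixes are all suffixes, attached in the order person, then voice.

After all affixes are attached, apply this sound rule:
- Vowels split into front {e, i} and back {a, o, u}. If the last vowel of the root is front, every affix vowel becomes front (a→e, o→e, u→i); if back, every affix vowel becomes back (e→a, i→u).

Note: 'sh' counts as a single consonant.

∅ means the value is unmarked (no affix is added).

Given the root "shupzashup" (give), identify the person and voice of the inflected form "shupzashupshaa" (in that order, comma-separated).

Segment: shupzashup-she-e.
person: -po/she → 2nd person.
voice: -e → active.

2nd person, active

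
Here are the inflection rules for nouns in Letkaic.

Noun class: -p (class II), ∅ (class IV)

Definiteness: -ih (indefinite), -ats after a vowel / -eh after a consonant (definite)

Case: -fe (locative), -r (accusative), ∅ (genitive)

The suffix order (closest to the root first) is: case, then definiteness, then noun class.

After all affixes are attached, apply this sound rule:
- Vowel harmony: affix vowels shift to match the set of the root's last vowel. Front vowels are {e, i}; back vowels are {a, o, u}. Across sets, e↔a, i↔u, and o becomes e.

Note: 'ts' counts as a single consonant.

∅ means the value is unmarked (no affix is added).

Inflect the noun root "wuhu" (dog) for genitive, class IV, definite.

wuhuats

case = genitive: zero marking, form stays wuhu.
Attach definiteness definite -ats (after vowel 'u') → wuhuats.
noun class = class IV: zero marking, form stays wuhuats.
Vowel harmony: no change.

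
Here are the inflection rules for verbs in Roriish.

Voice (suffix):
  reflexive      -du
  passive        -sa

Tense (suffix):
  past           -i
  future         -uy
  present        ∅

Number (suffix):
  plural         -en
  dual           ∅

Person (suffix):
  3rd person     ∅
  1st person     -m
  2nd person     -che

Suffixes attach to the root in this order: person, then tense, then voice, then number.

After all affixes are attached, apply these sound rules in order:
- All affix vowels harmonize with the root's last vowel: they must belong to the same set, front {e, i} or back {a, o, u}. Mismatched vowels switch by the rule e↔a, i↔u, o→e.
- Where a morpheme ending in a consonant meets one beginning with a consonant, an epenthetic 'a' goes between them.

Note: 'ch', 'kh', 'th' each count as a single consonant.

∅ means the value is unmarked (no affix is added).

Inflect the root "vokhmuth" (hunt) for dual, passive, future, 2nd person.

Attach person 2nd person -che → vokhmuthche.
Attach tense future -uy → vokhmuthcheuy.
Attach voice passive -sa → vokhmuthcheuysa.
number = dual: zero marking, form stays vokhmuthcheuysa.
Apply vowel harmony: vokhmuthcheuysa → vokhmuthchauysa.
Apply epenthesis: vokhmuthchauysa → vokhmuthachauyasa.

vokhmuthachauyasa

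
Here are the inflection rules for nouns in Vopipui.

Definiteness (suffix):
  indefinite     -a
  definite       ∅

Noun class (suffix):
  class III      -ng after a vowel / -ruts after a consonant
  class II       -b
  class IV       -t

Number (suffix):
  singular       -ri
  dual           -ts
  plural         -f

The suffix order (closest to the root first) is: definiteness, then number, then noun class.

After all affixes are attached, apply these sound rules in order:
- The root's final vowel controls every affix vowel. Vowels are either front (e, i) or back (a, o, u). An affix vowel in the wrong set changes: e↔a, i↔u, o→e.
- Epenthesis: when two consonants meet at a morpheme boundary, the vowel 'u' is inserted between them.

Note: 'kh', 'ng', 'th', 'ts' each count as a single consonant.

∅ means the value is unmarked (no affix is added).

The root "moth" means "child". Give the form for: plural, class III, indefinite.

Attach definiteness indefinite -a → motha.
Attach number plural -f → mothaf.
Attach noun class class III -ruts (after consonant 'f') → mothafruts.
Vowel harmony: no change.
Apply epenthesis: mothafruts → mothafuruts.

mothafuruts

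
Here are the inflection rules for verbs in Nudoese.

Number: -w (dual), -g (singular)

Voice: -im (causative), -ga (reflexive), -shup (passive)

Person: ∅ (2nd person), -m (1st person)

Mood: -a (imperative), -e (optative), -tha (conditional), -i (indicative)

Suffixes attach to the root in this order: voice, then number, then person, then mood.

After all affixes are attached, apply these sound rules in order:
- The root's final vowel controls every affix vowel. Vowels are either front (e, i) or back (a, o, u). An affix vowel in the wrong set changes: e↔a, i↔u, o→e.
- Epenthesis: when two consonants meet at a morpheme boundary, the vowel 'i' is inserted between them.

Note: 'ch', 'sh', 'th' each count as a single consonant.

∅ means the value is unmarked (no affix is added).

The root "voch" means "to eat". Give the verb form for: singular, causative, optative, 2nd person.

Attach voice causative -im → vochim.
Attach number singular -g → vochimg.
person = 2nd person: zero marking, form stays vochimg.
Attach mood optative -e → vochimge.
Apply vowel harmony: vochimge → vochumga.
Apply epenthesis: vochumga → vochumiga.

vochumiga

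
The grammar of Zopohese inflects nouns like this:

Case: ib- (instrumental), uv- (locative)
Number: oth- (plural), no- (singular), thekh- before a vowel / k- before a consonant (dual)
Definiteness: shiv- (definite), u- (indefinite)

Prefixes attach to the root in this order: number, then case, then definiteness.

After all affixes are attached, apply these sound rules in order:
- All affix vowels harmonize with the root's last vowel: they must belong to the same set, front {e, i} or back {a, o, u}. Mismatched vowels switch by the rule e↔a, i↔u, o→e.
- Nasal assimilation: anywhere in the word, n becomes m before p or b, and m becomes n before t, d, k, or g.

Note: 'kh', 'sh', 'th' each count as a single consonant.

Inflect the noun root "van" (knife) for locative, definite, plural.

shuvuvothvan

Attach number plural oth- → othvan.
Attach case locative uv- → uvothvan.
Attach definiteness definite shiv- → shivuvothvan.
Apply vowel harmony: shivuvothvan → shuvuvothvan.
Nasal assimilation: no change.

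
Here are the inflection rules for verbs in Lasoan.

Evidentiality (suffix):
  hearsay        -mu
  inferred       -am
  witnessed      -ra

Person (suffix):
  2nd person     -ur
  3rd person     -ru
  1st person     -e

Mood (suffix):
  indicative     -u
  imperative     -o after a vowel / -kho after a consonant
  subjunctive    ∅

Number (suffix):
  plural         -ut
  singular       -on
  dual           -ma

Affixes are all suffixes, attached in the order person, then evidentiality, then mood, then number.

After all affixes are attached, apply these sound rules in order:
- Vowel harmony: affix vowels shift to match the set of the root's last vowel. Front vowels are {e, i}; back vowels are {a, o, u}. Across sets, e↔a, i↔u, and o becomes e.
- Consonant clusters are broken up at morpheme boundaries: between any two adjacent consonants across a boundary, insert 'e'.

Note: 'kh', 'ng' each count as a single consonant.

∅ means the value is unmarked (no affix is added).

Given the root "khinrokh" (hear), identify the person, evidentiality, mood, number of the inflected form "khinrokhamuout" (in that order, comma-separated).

Segment: khinrokh-e-mu-o-ut.
person: -e → 1st person.
evidentiality: -mu → hearsay.
mood: -o/kho → imperative.
number: -ut → plural.

1st person, hearsay, imperative, plural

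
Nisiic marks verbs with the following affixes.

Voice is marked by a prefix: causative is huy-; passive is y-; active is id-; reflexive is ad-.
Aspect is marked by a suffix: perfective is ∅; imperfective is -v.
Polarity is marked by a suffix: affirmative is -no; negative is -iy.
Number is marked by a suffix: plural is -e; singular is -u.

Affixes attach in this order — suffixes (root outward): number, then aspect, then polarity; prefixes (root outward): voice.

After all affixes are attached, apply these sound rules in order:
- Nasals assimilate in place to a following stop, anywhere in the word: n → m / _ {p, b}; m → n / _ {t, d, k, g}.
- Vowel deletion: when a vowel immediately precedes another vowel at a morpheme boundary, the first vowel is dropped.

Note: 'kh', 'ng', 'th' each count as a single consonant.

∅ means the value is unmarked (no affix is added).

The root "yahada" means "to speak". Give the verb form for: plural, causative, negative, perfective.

Attach number plural -e → yahadae.
aspect = perfective: zero marking, form stays yahadae.
Attach polarity negative -iy → yahadaeiy.
Attach voice causative huy- → huyyahadaeiy.
Nasal assimilation: no change.
Apply vowel deletion: huyyahadaeiy → huyyahadiy.

huyyahadiy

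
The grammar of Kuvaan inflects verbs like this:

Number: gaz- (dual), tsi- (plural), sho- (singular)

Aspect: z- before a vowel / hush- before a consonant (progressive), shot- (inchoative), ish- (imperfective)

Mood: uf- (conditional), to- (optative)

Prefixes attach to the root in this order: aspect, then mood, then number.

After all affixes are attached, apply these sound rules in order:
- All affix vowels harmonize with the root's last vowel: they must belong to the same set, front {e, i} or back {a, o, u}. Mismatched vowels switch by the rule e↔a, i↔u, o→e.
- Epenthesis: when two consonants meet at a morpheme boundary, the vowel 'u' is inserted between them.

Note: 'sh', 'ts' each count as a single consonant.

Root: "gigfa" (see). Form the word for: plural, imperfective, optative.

tsutoushugigfa

Attach aspect imperfective ish- → ishgigfa.
Attach mood optative to- → toishgigfa.
Attach number plural tsi- → tsitoishgigfa.
Apply vowel harmony: tsitoishgigfa → tsutoushgigfa.
Apply epenthesis: tsutoushgigfa → tsutoushugigfa.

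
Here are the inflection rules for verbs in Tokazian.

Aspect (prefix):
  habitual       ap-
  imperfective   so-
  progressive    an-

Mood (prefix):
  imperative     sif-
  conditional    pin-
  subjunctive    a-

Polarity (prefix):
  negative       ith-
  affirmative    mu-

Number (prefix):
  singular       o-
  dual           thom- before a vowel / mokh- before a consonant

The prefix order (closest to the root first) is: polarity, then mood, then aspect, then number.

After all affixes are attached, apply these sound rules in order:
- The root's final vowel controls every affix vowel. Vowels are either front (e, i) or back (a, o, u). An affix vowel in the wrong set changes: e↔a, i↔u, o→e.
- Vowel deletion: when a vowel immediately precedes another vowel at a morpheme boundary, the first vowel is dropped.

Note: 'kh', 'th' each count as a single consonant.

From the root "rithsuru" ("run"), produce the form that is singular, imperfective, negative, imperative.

Attach polarity negative ith- → ithrithsuru.
Attach mood imperative sif- → sifithrithsuru.
Attach aspect imperfective so- → sosifithrithsuru.
Attach number singular o- → ososifithrithsuru.
Apply vowel harmony: ososifithrithsuru → ososufuthrithsuru.
Vowel deletion: no change.

ososufuthrithsuru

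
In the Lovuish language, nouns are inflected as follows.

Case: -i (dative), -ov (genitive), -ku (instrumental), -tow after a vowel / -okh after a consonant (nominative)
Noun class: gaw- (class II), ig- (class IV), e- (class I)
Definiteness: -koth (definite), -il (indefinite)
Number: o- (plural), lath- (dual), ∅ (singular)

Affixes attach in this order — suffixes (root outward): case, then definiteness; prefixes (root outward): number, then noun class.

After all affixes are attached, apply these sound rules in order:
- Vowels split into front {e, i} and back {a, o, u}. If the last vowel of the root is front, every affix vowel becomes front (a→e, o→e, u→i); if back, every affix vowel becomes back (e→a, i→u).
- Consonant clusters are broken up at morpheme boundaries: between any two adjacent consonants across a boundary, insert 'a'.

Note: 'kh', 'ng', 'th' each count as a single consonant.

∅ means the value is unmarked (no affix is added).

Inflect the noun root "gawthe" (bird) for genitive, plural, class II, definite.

gewegawtheevaketh

Attach number plural o- → ogawthe.
Attach case genitive -ov → ogawtheov.
Attach noun class class II gaw- → gawogawtheov.
Attach definiteness definite -koth → gawogawtheovkoth.
Apply vowel harmony: gawogawtheovkoth → gewegawtheevketh.
Apply epenthesis: gewegawtheevketh → gewegawtheevaketh.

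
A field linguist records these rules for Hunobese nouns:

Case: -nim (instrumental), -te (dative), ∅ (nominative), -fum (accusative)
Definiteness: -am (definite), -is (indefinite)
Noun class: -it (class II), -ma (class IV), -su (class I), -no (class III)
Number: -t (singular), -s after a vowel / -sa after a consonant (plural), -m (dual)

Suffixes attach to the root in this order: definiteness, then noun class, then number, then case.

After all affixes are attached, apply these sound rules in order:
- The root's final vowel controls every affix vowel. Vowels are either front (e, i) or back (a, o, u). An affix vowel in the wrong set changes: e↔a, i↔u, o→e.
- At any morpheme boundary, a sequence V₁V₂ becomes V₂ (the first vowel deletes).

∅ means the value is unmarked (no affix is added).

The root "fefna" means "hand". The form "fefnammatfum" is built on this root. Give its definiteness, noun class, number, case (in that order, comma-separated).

definite, class IV, singular, accusative

Segment: fefna-am-ma-t-fum.
definiteness: -am → definite.
noun class: -ma → class IV.
number: -t → singular.
case: -fum → accusative.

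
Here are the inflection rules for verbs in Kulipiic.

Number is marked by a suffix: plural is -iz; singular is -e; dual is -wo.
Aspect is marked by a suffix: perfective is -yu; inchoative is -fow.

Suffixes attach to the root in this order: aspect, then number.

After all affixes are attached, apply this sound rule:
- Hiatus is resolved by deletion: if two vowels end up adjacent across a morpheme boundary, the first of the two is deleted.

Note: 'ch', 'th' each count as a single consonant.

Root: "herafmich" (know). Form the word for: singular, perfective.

Attach aspect perfective -yu → herafmichyu.
Attach number singular -e → herafmichyue.
Apply vowel deletion: herafmichyue → herafmichye.

herafmichye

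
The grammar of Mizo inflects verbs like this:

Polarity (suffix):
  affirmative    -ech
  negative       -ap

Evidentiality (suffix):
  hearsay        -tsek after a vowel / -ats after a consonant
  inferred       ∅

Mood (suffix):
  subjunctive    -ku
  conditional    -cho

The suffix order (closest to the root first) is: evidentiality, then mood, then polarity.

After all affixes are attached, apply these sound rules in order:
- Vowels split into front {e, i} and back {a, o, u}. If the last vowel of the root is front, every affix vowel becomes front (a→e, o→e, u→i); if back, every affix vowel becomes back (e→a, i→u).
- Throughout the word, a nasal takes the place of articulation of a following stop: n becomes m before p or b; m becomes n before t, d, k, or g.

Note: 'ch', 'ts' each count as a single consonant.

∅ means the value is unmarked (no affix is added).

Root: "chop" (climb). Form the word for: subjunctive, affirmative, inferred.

evidentiality = inferred: zero marking, form stays chop.
Attach mood subjunctive -ku → chopku.
Attach polarity affirmative -ech → chopkuech.
Apply vowel harmony: chopkuech → chopkuach.
Nasal assimilation: no change.

chopkuach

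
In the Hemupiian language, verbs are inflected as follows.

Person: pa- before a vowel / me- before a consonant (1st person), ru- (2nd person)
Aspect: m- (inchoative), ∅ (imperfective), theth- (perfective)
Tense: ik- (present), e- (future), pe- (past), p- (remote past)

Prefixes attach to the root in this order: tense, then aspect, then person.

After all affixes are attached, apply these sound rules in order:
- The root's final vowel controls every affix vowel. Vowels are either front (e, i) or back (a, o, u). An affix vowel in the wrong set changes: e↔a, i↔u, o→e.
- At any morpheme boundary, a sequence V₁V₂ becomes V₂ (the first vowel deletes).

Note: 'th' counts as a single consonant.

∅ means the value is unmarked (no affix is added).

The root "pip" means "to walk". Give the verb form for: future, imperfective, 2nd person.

Attach tense future e- → epip.
aspect = imperfective: zero marking, form stays epip.
Attach person 2nd person ru- → ruepip.
Apply vowel harmony: ruepip → riepip.
Apply vowel deletion: riepip → repip.

repip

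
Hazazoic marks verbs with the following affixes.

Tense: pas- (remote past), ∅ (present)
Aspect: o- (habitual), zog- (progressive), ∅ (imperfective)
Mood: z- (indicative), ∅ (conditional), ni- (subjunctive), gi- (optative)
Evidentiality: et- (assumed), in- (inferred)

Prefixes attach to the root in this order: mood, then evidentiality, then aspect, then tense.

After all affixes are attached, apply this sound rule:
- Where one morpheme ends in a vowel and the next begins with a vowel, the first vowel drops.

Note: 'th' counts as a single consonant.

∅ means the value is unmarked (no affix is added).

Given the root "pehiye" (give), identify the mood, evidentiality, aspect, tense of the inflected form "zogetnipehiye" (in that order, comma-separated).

subjunctive, assumed, progressive, present

Segment: zog-et-ni-pehiye.
mood: ni- → subjunctive.
evidentiality: et- → assumed.
aspect: zog- → progressive.
tense: ∅ → present.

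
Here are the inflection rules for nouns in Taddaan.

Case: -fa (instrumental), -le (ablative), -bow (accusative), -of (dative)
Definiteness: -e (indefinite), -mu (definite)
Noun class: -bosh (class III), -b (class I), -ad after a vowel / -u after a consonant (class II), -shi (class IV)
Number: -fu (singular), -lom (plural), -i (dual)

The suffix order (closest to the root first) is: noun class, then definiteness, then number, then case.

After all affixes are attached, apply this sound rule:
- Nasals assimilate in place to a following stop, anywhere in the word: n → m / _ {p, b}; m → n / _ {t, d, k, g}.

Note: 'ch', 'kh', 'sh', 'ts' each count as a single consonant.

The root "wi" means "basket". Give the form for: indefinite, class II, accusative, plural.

wiadelombow

Attach noun class class II -ad (after vowel 'i') → wiad.
Attach definiteness indefinite -e → wiade.
Attach number plural -lom → wiadelom.
Attach case accusative -bow → wiadelombow.
Nasal assimilation: no change.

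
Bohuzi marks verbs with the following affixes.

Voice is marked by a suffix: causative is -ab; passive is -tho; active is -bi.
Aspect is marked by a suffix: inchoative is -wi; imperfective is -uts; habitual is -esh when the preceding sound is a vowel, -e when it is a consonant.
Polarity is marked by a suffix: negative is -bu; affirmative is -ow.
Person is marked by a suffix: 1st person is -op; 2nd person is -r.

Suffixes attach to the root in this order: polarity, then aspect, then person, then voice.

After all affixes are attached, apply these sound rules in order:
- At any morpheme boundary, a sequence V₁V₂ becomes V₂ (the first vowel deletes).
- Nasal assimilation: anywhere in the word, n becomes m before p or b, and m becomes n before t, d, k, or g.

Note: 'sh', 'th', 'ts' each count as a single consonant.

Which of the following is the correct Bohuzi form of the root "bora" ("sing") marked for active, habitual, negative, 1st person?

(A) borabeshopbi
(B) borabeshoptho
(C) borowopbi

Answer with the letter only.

Attach polarity negative -bu → borabu.
Attach aspect habitual -esh (after vowel 'u') → borabuesh.
Attach person 1st person -op → borabueshop.
Attach voice active -bi → borabueshopbi.
Apply vowel deletion: borabueshopbi → borabeshopbi.
Nasal assimilation: no change.
So the correct form is borabeshopbi, option (A).
(C) borowopbi is wrong: it uses affirmative instead of negative for polarity.
(B) borabeshoptho is wrong: it uses passive instead of active for voice.

A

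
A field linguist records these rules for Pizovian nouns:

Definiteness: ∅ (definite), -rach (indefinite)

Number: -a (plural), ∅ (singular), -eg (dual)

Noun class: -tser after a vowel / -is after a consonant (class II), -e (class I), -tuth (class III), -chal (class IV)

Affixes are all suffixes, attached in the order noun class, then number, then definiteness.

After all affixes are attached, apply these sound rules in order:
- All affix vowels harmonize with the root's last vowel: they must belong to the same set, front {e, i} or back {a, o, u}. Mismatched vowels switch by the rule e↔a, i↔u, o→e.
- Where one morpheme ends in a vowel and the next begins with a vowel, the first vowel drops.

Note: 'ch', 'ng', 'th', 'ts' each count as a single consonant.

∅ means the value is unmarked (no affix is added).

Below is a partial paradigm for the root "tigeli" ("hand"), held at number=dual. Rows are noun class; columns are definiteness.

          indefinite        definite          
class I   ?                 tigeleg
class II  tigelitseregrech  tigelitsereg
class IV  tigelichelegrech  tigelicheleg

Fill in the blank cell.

tigelegrech

Attach noun class class I -e → tigelie.
Attach number dual -eg → tigelieeg.
Attach definiteness indefinite -rach → tigelieegrach.
Apply vowel harmony: tigelieegrach → tigelieegrech.
Apply vowel deletion: tigelieegrech → tigelegrech.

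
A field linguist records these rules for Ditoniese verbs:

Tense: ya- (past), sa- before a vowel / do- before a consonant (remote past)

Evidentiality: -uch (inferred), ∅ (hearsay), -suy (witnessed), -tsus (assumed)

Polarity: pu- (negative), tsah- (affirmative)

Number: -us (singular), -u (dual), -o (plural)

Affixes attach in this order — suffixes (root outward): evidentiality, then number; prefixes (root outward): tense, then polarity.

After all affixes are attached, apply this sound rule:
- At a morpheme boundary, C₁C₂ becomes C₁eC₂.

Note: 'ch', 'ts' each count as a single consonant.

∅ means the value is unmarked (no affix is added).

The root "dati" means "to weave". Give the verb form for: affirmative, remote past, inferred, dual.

tsahedodatiuchu

Attach tense remote past do- (before consonant 'd') → dodati.
Attach polarity affirmative tsah- → tsahdodati.
Attach evidentiality inferred -uch → tsahdodatiuch.
Attach number dual -u → tsahdodatiuchu.
Apply epenthesis: tsahdodatiuchu → tsahedodatiuchu.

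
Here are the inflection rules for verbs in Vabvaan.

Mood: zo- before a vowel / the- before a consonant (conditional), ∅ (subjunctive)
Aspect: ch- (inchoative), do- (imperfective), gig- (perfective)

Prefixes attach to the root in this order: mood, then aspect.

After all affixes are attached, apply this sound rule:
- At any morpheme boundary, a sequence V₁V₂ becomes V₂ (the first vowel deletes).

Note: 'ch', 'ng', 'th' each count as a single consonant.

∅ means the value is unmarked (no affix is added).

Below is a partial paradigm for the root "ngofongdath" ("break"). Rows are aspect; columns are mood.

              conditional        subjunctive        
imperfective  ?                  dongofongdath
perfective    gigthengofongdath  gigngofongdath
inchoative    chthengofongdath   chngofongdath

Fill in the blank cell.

dothengofongdath

Attach mood conditional the- (before consonant 'ng') → thengofongdath.
Attach aspect imperfective do- → dothengofongdath.
Vowel deletion: no change.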